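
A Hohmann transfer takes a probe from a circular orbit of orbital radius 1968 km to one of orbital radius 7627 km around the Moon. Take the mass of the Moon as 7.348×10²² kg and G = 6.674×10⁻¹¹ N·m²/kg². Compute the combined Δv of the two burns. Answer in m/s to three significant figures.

μ = GM = 6.674×10⁻¹¹ × 7.348×10²² = 4.904×10¹² m³/s².
r₁ = 1968 km = 1.968×10⁶ m.
r₂ = 7627 km = 7.627×10⁶ m.
Transfer ellipse a_t = (r₁ + r₂)/2 = 4.798×10⁶ m.
At r₁: circular v_c1 = √(μ/r₁) = 1579 m/s; transfer-perilune v_p = √[μ(2/r₁ − 1/a_t)] = 1990 m/s.
Δv₁ = v_p − v_c1 = 411.8 m/s.
At r₂: circular v_c2 = √(μ/r₂) = 801.9 m/s; transfer-apolune v_a = √[μ(2/r₂ − 1/a_t)] = 513.6 m/s.
Δv₂ = v_c2 − v_a = 288.3 m/s.
Total Δv = Δv₁ + Δv₂ = 700.1 m/s.

Δv_total ≈ 700 m/s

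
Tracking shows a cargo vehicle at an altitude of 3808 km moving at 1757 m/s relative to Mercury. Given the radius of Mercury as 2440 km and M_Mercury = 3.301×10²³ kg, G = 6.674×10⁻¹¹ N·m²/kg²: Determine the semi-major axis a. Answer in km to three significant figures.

a ≈ 5560 km

μ = GM = 6.674×10⁻¹¹ × 3.301×10²³ = 2.203×10¹³ m³/s².
r = 2440 + 3808 = 6248.0 km = 6.248×10⁶ m.
Specific orbital energy ε = v²/2 − μ/r = (1757)²/2 − 2.203×10¹³/6.248×10⁶ = -1.983×10⁶ J/kg.
Since ε = −μ/(2a), a = −μ/(2ε) = 5.556×10⁶ m = 5556.2 km.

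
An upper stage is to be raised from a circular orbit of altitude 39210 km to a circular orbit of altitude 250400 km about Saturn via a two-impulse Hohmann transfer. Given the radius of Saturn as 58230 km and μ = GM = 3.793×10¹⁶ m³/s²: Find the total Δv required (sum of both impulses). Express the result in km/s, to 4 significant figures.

Δv_total ≈ 8.001 km/s

r₁ = 58230 + 39210 = 97440 km = 9.7440×10⁷ m.
r₂ = 58230 + 250400 = 308630 km = 3.0863×10⁸ m.
Transfer ellipse a_t = (r₁ + r₂)/2 = 2.030×10⁸ m.
At r₁: circular v_c1 = √(μ/r₁) = 19730 m/s; transfer-perikrone v_p = √[μ(2/r₁ − 1/a_t)] = 24330 m/s.
Δv₁ = v_p − v_c1 = 4595 m/s.
At r₂: circular v_c2 = √(μ/r₂) = 11090 m/s; transfer-apokrone v_a = √[μ(2/r₂ − 1/a_t)] = 7680 m/s.
Δv₂ = v_c2 − v_a = 3406 m/s.
Total Δv = Δv₁ + Δv₂ = 8001 m/s = 8.001 km/s.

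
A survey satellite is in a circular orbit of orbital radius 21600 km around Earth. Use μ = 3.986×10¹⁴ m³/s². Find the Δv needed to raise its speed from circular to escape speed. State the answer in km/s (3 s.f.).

Δv ≈ 1.78 km/s

r = 21600 km = 2.160×10⁷ m.
Circular speed v_c = √(μ/r) = 4296 m/s.
Escape speed v_esc = √(2μ/r) = √2 × v_c = 6075 m/s.
Δv = v_esc − v_c = 1779 m/s = 1.779 km/s.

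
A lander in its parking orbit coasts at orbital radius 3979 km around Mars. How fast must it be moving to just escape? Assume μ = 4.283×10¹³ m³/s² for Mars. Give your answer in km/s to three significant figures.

v_esc ≈ 4.64 km/s

r = 3979 km = 3.979×10⁶ m.
Escape speed v_esc = √(2μ/r) = √(2 × 4.283×10¹³ / 3.979×10⁶) = √(2.153×10⁷) = 4640 m/s.
= 4.640 km/s.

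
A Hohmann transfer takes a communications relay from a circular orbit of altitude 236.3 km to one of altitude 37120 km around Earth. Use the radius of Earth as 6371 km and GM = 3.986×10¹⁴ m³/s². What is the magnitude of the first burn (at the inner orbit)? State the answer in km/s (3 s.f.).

r₁ = 6371 + 236.3 = 6607.3 km = 6.6073×10⁶ m.
r₂ = 6371 + 37120 = 43491 km = 4.3491×10⁷ m.
Transfer ellipse a_t = (r₁ + r₂)/2 = 2.505×10⁷ m.
At r₁: circular v_c1 = √(μ/r₁) = 7767 m/s; transfer-perigee v_p = √[μ(2/r₁ − 1/a_t)] = 10230 m/s.
Δv₁ = v_p − v_c1 = 2467 m/s.
= 2.467 km/s.

Δv ≈ 2.47 km/s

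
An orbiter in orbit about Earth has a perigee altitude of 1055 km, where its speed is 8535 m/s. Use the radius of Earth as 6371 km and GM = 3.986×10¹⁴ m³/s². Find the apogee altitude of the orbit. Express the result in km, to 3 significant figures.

apogee altitude ≈ 9310 km

r_p = 6371 + 1055 = 7426.0 km = 7.426×10⁶ m.
Specific energy ε = v²/2 − μ/r = -1.725×10⁷ J/kg, so a = −μ/(2ε) = 1.155×10⁷ m.
The apsides satisfy r_p + r_a = 2a, so the apogee radius is 2a − r_p = 1.568×10⁷ m = 15677 km.
Apogee altitude = 15677 − 6371 = 9306.0 km.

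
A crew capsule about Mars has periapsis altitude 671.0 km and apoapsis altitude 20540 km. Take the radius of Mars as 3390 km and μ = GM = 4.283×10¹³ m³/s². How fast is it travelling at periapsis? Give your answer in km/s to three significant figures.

r_p = 3390 + 671.0 = 4061.0 km = 4.0610×10⁶ m.
r_a = 3390 + 20540 = 23930 km = 2.3930×10⁷ m.
Semi-major axis a = (r_p + r_a)/2 = 13996 km = 1.400×10⁷ m.
Vis-viva: v² = μ(2/r − 1/a) = 4.283×10¹³ × (4.925×10⁻⁷ − 7.145×10⁻⁸) = 1.803×10⁷ m²/s².
v = 4247 m/s = 4.247 km/s.

v ≈ 4.25 km/s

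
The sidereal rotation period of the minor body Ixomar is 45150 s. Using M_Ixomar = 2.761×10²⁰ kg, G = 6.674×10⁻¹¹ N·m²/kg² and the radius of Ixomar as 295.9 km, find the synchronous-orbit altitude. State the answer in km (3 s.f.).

h_sync ≈ 688 km

μ = GM = 6.674×10⁻¹¹ × 2.761×10²⁰ = 1.843×10¹⁰ m³/s².
A synchronous orbit has period T, so by Kepler's third law a = (μT²/4π²)^(1/3).
μT²/4π² = 1.843×10¹⁰ × (4.515×10⁴)² / 39.48 = 9.515×10¹⁷ m³.
a = 9.836×10⁵ m = 983.56 km.
Altitude h = a − R = 983.56 − 295.9 = 687.66 km.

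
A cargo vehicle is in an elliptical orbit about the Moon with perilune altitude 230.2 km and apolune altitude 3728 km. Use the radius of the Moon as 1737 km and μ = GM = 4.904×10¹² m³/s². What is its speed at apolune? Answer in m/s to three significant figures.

v ≈ 689 m/s

r_p = 1737 + 230.2 = 1967.2 km = 1.9672×10⁶ m.
r_a = 1737 + 3728 = 5465.0 km = 5.4650×10⁶ m.
Semi-major axis a = (r_p + r_a)/2 = 3716.1 km = 3.716×10⁶ m.
Vis-viva: v² = μ(2/r − 1/a) = 4.904×10¹² × (3.660×10⁻⁷ − 2.691×10⁻⁷) = 4.750×10⁵ m²/s².
v = 689.2 m/s.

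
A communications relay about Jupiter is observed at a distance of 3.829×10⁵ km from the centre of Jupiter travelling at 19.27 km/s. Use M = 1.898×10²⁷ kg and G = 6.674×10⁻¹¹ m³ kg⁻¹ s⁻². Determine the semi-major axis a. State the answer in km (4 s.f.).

μ = GM = 6.674×10⁻¹¹ × 1.898×10²⁷ = 1.267×10¹⁷ m³/s².
r = 3.829×10⁸ m.
Vis-viva rearranged: 1/a = 2/r − v²/μ = 5.223×10⁻⁹ − 2.931×10⁻⁹ = 2.292×10⁻⁹ m⁻¹.
a = 4.363×10⁸ m = 4.3633×10⁵ km.

a ≈ 4.363×10⁵ km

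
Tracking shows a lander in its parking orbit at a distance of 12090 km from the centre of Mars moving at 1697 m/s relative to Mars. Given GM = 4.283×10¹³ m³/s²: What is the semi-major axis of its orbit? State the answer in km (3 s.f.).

a ≈ 10200 km

r = 1.209×10⁷ m.
Specific orbital energy ε = v²/2 − μ/r = (1697)²/2 − 4.283×10¹³/1.209×10⁷ = -2.103×10⁶ J/kg.
Since ε = −μ/(2a), a = −μ/(2ε) = 1.018×10⁷ m = 10185 km.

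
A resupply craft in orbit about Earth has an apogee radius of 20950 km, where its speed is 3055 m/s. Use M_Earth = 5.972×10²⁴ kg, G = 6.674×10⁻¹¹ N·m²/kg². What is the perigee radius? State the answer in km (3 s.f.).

μ = GM = 6.674×10⁻¹¹ × 5.972×10²⁴ = 3.986×10¹⁴ m³/s².
r_a = 2.095×10⁷ m.
Specific energy ε = v²/2 − μ/r = -1.436×10⁷ J/kg, so a = −μ/(2ε) = 1.388×10⁷ m.
The apsides satisfy r_p + r_a = 2a, so the perigee radius is 2a − r_a = 6.809×10⁶ m = 6808.8 km.

perigee radius ≈ 6810 km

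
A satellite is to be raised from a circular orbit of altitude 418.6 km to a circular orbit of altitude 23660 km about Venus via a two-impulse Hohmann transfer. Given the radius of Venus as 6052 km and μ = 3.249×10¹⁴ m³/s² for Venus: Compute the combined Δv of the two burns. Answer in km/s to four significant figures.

Δv_total ≈ 3.324 km/s

r₁ = 6052 + 418.6 = 6470.6 km = 6.4706×10⁶ m.
r₂ = 6052 + 23660 = 29712 km = 2.9712×10⁷ m.
Transfer ellipse a_t = (r₁ + r₂)/2 = 1.809×10⁷ m.
At r₁: circular v_c1 = √(μ/r₁) = 7086 m/s; transfer-periapsis v_p = √[μ(2/r₁ − 1/a_t)] = 9081 m/s.
Δv₁ = v_p − v_c1 = 1995 m/s.
At r₂: circular v_c2 = √(μ/r₂) = 3307 m/s; transfer-apoapsis v_a = √[μ(2/r₂ − 1/a_t)] = 1978 m/s.
Δv₂ = v_c2 − v_a = 1329 m/s.
Total Δv = Δv₁ + Δv₂ = 3324 m/s = 3.324 km/s.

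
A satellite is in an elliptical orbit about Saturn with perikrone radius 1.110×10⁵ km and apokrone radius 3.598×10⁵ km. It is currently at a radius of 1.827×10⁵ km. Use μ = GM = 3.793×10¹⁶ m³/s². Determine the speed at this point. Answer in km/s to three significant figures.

v ≈ 15.9 km/s

Semi-major axis a = (r_p + r_a)/2 = 2.3540×10⁵ km = 2.354×10⁸ m.
Vis-viva: v² = μ(2/r − 1/a) = 3.793×10¹⁶ × (1.095×10⁻⁸ − 4.248×10⁻⁹) = 2.541×10⁸ m²/s².
v = 15940 m/s = 15.94 km/s.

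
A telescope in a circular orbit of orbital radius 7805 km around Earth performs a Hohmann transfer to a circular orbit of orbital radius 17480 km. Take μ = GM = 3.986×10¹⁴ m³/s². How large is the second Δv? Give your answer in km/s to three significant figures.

r₁ = 7805 km = 7.805×10⁶ m.
r₂ = 17480 km = 1.748×10⁷ m.
Transfer ellipse a_t = (r₁ + r₂)/2 = 1.264×10⁷ m.
At r₁: circular v_c1 = √(μ/r₁) = 7146 m/s; transfer-perigee v_p = √[μ(2/r₁ − 1/a_t)] = 8403 m/s.
At r₂: circular v_c2 = √(μ/r₂) = 4775 m/s; transfer-apogee v_a = √[μ(2/r₂ − 1/a_t)] = 3752 m/s.
Δv₂ = v_c2 − v_a = 1023 m/s.
= 1.023 km/s.

Δv ≈ 1.02 km/s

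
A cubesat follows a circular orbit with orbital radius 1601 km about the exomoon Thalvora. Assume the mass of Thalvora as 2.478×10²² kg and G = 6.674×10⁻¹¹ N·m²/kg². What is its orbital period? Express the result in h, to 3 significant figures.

T ≈ 2.75 h

μ = GM = 6.674×10⁻¹¹ × 2.478×10²² = 1.654×10¹² m³/s².
r = 1601 km = 1.601×10⁶ m.
Kepler's third law: T = 2π√(r³/μ) = 2π√((1.601×10⁶)³ / 1.654×10¹²).
r³/μ = 2.481×10⁶ s², so T = 2π × 1.575×10³ = 9.897×10³ s.
Converting: 9.897×10³ s ÷ 3600 = 2.749 h.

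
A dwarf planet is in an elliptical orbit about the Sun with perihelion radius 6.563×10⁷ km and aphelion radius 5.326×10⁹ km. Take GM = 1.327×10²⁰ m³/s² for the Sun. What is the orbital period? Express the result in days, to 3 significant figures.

Semi-major axis a = (r_p + r_a)/2 = (6.5630×10⁷ + 5.3260×10⁹)/2 = 2.6958×10⁹ km = 2.696×10¹² m.
By Kepler's third law T = 2π√(a³/μ) = 2π × 3.842×10⁸ = 2.414×10⁹ s.
= 27940 days.

T ≈ 27900 days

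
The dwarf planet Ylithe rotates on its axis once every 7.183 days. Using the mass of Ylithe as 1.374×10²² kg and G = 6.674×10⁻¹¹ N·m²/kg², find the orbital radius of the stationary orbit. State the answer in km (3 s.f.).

r_sync ≈ 20800 km

μ = GM = 6.674×10⁻¹¹ × 1.374×10²² = 9.170×10¹¹ m³/s².
T = 7.183 days = 6.206×10⁵ s.
A synchronous orbit has period T, so by Kepler's third law a = (μT²/4π²)^(1/3).
μT²/4π² = 9.170×10¹¹ × (6.206×10⁵)² / 39.48 = 8.946×10²¹ m³.
a = 2.076×10⁷ m = 20760 km.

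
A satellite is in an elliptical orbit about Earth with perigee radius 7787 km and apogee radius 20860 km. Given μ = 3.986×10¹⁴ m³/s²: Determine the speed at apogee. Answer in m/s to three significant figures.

Semi-major axis a = (r_p + r_a)/2 = 14324 km = 1.432×10⁷ m.
Vis-viva: v² = μ(2/r − 1/a) = 3.986×10¹⁴ × (9.588×10⁻⁸ − 6.982×10⁻⁸) = 1.039×10⁷ m²/s².
v = 3223 m/s.

v ≈ 3220 m/s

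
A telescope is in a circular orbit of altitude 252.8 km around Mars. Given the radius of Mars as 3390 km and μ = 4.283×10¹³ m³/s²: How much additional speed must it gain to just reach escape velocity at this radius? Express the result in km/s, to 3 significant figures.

r = 3390 + 252.8 = 3642.8 km = 3.6428×10⁶ m.
Circular speed v_c = √(μ/r) = 3429 m/s.
Escape speed v_esc = √(2μ/r) = √2 × v_c = 4849 m/s.
Δv = v_esc − v_c = 1420 m/s = 1.420 km/s.

Δv ≈ 1.42 km/s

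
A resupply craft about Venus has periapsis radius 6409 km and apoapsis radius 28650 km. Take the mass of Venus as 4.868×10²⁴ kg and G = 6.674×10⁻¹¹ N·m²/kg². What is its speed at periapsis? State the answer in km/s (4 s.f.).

μ = GM = 6.674×10⁻¹¹ × 4.868×10²⁴ = 3.249×10¹⁴ m³/s².
Semi-major axis a = (r_p + r_a)/2 = 17530 km = 1.753×10⁷ m.
Vis-viva: v² = μ(2/r − 1/a) = 3.249×10¹⁴ × (3.121×10⁻⁷ − 5.705×10⁻⁸) = 8.285×10⁷ m²/s².
v = 9102 m/s = 9.102 km/s.

v ≈ 9.102 km/s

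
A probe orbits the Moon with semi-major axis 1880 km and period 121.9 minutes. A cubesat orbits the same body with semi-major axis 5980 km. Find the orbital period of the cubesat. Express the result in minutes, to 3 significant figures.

T₂ ≈ 692 minutes

Kepler's third law: T² ∝ a³, so T₂ = T₁ (a₂/a₁)^(3/2).
a₂/a₁ = 3.181, (a₂/a₁)^(3/2) = 5.673.
T₂ = 121.9 × 5.673 = 691.5 minutes.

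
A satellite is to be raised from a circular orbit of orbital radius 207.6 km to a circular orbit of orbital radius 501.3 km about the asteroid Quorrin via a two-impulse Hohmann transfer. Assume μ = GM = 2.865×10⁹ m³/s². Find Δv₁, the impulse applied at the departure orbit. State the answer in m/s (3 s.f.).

r₁ = 207.6 km = 2.076×10⁵ m.
r₂ = 501.3 km = 5.013×10⁵ m.
Transfer ellipse a_t = (r₁ + r₂)/2 = 3.544×10⁵ m.
At r₁: circular v_c1 = √(μ/r₁) = 117.5 m/s; transfer-periapsis v_p = √[μ(2/r₁ − 1/a_t)] = 139.7 m/s.
Δv₁ = v_p − v_c1 = 22.23 m/s.

Δv ≈ 22.2 m/s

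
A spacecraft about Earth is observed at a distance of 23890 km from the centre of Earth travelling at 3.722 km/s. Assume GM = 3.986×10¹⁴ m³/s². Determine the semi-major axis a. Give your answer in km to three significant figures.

a ≈ 20400 km

r = 2.389×10⁷ m.
Vis-viva rearranged: 1/a = 2/r − v²/μ = 8.372×10⁻⁸ − 3.475×10⁻⁸ = 4.896×10⁻⁸ m⁻¹.
a = 2.042×10⁷ m = 20424 km.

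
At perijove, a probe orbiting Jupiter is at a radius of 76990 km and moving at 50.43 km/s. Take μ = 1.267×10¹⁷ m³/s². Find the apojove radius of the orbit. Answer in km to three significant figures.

apojove radius ≈ 2.62×10⁵ km

r_p = 7.699×10⁷ m.
Specific energy ε = v²/2 − μ/r = -3.741×10⁸ J/kg, so a = −μ/(2ε) = 1.694×10⁸ m.
The apsides satisfy r_p + r_a = 2a, so the apojove radius is 2a − r_p = 2.617×10⁸ m = 2.6171×10⁵ km.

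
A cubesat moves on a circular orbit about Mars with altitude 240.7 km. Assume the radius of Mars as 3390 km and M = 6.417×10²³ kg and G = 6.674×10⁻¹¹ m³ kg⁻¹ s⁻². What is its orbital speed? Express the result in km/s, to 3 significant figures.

v ≈ 3.43 km/s

μ = GM = 6.674×10⁻¹¹ × 6.417×10²³ = 4.283×10¹³ m³/s².
r = 3390 + 240.7 = 3630.7 km = 3.6307×10⁶ m.
For a circular orbit v = √(μ/r) = √(4.283×10¹³ / 3.631×10⁶) = √(1.180×10⁷) = 3435 m/s.
That is 3.435 km/s.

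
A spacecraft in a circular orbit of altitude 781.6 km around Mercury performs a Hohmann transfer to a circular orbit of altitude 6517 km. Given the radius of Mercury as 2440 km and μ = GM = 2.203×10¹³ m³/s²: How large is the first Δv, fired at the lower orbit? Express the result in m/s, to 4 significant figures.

Δv ≈ 556.5 m/s

r₁ = 2440 + 781.6 = 3221.6 km = 3.2216×10⁶ m.
r₂ = 2440 + 6517 = 8957.0 km = 8.9570×10⁶ m.
Transfer ellipse a_t = (r₁ + r₂)/2 = 6.089×10⁶ m.
At r₁: circular v_c1 = √(μ/r₁) = 2615 m/s; transfer-periherm v_p = √[μ(2/r₁ − 1/a_t)] = 3172 m/s.
Δv₁ = v_p − v_c1 = 556.5 m/s.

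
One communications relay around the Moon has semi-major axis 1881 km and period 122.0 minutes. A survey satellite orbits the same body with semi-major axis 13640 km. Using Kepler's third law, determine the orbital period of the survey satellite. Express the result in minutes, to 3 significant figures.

T₂ ≈ 2380 minutes

Kepler's third law: T² ∝ a³, so T₂ = T₁ (a₂/a₁)^(3/2).
a₂/a₁ = 7.251, (a₂/a₁)^(3/2) = 19.53.
T₂ = 122.0 × 19.53 = 2382 minutes.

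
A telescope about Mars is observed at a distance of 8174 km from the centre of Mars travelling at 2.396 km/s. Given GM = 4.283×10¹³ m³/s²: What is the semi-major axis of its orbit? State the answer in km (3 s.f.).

a ≈ 9040 km

r = 8.174×10⁶ m.
Specific orbital energy ε = v²/2 − μ/r = (2396)²/2 − 4.283×10¹³/8.174×10⁶ = -2.369×10⁶ J/kg.
Since ε = −μ/(2a), a = −μ/(2ε) = 9.038×10⁶ m = 9038.2 km.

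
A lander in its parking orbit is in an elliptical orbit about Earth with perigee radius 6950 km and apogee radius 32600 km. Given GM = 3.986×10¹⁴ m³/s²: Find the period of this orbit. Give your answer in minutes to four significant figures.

Semi-major axis a = (r_p + r_a)/2 = (6950.0 + 32600)/2 = 19775 km = 1.978×10⁷ m.
By Kepler's third law T = 2π√(a³/μ) = 2π × 4.405×10³ = 2.767×10⁴ s.
= 461.2 minutes.

T ≈ 461.2 minutes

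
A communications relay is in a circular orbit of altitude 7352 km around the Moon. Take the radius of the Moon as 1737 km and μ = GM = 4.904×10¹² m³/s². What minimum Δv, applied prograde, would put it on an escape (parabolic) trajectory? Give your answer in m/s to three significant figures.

r = 1737 + 7352 = 9089.0 km = 9.0890×10⁶ m.
Circular speed v_c = √(μ/r) = 734.5 m/s.
Escape speed v_esc = √(2μ/r) = √2 × v_c = 1039 m/s.
Δv = v_esc − v_c = 304.3 m/s.

Δv ≈ 304 m/s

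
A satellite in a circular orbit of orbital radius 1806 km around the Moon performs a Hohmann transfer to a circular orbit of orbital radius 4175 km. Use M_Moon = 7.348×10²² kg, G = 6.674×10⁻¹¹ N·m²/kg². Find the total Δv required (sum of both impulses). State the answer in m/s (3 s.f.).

μ = GM = 6.674×10⁻¹¹ × 7.348×10²² = 4.904×10¹² m³/s².
r₁ = 1806 km = 1.806×10⁶ m.
r₂ = 4175 km = 4.175×10⁶ m.
Transfer ellipse a_t = (r₁ + r₂)/2 = 2.990×10⁶ m.
At r₁: circular v_c1 = √(μ/r₁) = 1648 m/s; transfer-perilune v_p = √[μ(2/r₁ − 1/a_t)] = 1947 m/s.
Δv₁ = v_p − v_c1 = 299.2 m/s.
At r₂: circular v_c2 = √(μ/r₂) = 1084 m/s; transfer-apolune v_a = √[μ(2/r₂ − 1/a_t)] = 842.2 m/s.
Δv₂ = v_c2 − v_a = 241.6 m/s.
Total Δv = Δv₁ + Δv₂ = 540.7 m/s.

Δv_total ≈ 541 m/s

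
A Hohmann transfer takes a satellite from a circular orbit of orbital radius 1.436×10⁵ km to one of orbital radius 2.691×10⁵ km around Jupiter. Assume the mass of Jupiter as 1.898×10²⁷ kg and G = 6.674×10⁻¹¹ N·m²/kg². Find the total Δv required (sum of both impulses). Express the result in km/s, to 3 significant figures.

Δv_total ≈ 7.81 km/s

μ = GM = 6.674×10⁻¹¹ × 1.898×10²⁷ = 1.267×10¹⁷ m³/s².
r₁ = 1.436×10⁵ km = 1.436×10⁸ m.
r₂ = 2.691×10⁵ km = 2.691×10⁸ m.
Transfer ellipse a_t = (r₁ + r₂)/2 = 2.064×10⁸ m.
At r₁: circular v_c1 = √(μ/r₁) = 29700 m/s; transfer-perijove v_p = √[μ(2/r₁ − 1/a_t)] = 33920 m/s.
Δv₁ = v_p − v_c1 = 4217 m/s.
At r₂: circular v_c2 = √(μ/r₂) = 21700 m/s; transfer-apojove v_a = √[μ(2/r₂ − 1/a_t)] = 18100 m/s.
Δv₂ = v_c2 − v_a = 3597 m/s.
Total Δv = Δv₁ + Δv₂ = 7814 m/s = 7.814 km/s.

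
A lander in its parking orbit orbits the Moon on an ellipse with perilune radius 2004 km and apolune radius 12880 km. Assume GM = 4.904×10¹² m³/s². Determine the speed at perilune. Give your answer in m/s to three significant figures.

Semi-major axis a = (r_p + r_a)/2 = 7442.0 km = 7.442×10⁶ m.
Vis-viva: v² = μ(2/r − 1/a) = 4.904×10¹² × (9.980×10⁻⁷ − 1.344×10⁻⁷) = 4.235×10⁶ m²/s².
v = 2058 m/s.

v ≈ 2060 m/s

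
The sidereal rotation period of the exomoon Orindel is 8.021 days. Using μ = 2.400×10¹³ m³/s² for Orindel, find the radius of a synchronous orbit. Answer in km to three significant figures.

T = 8.021 days = 6.930×10⁵ s.
A synchronous orbit has period T, so by Kepler's third law a = (μT²/4π²)^(1/3).
μT²/4π² = 2.400×10¹³ × (6.930×10⁵)² / 39.48 = 2.920×10²³ m³.
a = 6.634×10⁷ m = 66340 km.

r_sync ≈ 66300 km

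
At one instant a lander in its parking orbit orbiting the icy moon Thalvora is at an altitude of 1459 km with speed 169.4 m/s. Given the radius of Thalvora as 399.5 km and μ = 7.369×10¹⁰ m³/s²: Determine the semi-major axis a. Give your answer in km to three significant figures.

a ≈ 1460 km

r = 399.5 + 1459 = 1858.5 km = 1.858×10⁶ m.
Specific orbital energy ε = v²/2 − μ/r = (169.4)²/2 − 7.369×10¹⁰/1.858×10⁶ = -2.530×10⁴ J/kg.
Since ε = −μ/(2a), a = −μ/(2ε) = 1.456×10⁶ m = 1456.2 km.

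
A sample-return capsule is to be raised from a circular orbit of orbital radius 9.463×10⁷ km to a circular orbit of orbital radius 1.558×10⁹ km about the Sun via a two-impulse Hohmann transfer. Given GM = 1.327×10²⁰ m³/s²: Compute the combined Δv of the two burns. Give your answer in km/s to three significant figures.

Δv_total ≈ 20.1 km/s

r₁ = 9.463×10⁷ km = 9.463×10¹⁰ m.
r₂ = 1.558×10⁹ km = 1.558×10¹² m.
Transfer ellipse a_t = (r₁ + r₂)/2 = 8.263×10¹¹ m.
At r₁: circular v_c1 = √(μ/r₁) = 37450 m/s; transfer-perihelion v_p = √[μ(2/r₁ − 1/a_t)] = 51420 m/s.
Δv₁ = v_p − v_c1 = 13970 m/s.
At r₂: circular v_c2 = √(μ/r₂) = 9229 m/s; transfer-aphelion v_a = √[μ(2/r₂ − 1/a_t)] = 3123 m/s.
Δv₂ = v_c2 − v_a = 6106 m/s.
Total Δv = Δv₁ + Δv₂ = 20080 m/s = 20.08 km/s.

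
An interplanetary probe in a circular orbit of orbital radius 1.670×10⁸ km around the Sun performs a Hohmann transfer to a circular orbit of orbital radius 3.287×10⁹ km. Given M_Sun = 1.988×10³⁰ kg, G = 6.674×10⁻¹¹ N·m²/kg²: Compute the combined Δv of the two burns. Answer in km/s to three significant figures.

μ = GM = 6.674×10⁻¹¹ × 1.988×10³⁰ = 1.327×10²⁰ m³/s².
r₁ = 1.670×10⁸ km = 1.670×10¹¹ m.
r₂ = 3.287×10⁹ km = 3.287×10¹² m.
Transfer ellipse a_t = (r₁ + r₂)/2 = 1.727×10¹² m.
At r₁: circular v_c1 = √(μ/r₁) = 28190 m/s; transfer-perihelion v_p = √[μ(2/r₁ − 1/a_t)] = 38890 m/s.
Δv₁ = v_p − v_c1 = 10700 m/s.
At r₂: circular v_c2 = √(μ/r₂) = 6353 m/s; transfer-aphelion v_a = √[μ(2/r₂ − 1/a_t)] = 1976 m/s.
Δv₂ = v_c2 − v_a = 4378 m/s.
Total Δv = Δv₁ + Δv₂ = 15080 m/s = 15.08 km/s.

Δv_total ≈ 15.1 km/s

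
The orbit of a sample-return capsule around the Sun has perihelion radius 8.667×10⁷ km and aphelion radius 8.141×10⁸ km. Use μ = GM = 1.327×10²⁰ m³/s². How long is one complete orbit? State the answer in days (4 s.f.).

Semi-major axis a = (r_p + r_a)/2 = (8.6670×10⁷ + 8.1410×10⁸)/2 = 4.5038×10⁸ km = 4.504×10¹¹ m.
By Kepler's third law T = 2π√(a³/μ) = 2π × 2.624×10⁷ = 1.649×10⁸ s.
= 1908 days.

T ≈ 1908 days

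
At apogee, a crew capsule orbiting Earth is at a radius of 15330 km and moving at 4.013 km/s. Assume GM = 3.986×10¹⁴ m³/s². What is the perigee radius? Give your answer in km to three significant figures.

perigee radius ≈ 6880 km

r_a = 1.533×10⁷ m.
Specific energy ε = v²/2 − μ/r = -1.795×10⁷ J/kg, so a = −μ/(2ε) = 1.110×10⁷ m.
The apsides satisfy r_p + r_a = 2a, so the perigee radius is 2a − r_a = 6.877×10⁶ m = 6877.1 km.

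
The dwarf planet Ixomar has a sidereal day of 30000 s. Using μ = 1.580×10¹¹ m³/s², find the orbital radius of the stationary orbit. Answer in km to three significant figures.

A synchronous orbit has period T, so by Kepler's third law a = (μT²/4π²)^(1/3).
μT²/4π² = 1.580×10¹¹ × (3.000×10⁴)² / 39.48 = 3.602×10¹⁸ m³.
a = 1.533×10⁶ m = 1532.9 km.

r_sync ≈ 1530 km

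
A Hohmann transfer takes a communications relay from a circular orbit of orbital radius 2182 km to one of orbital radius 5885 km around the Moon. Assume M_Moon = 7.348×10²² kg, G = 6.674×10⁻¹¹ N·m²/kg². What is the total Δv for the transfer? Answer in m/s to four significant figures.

Δv_total ≈ 553.1 m/s

μ = GM = 6.674×10⁻¹¹ × 7.348×10²² = 4.904×10¹² m³/s².
r₁ = 2182 km = 2.182×10⁶ m.
r₂ = 5885 km = 5.885×10⁶ m.
Transfer ellipse a_t = (r₁ + r₂)/2 = 4.034×10⁶ m.
At r₁: circular v_c1 = √(μ/r₁) = 1499 m/s; transfer-perilune v_p = √[μ(2/r₁ − 1/a_t)] = 1811 m/s.
Δv₁ = v_p − v_c1 = 311.7 m/s.
At r₂: circular v_c2 = √(μ/r₂) = 912.9 m/s; transfer-apolune v_a = √[μ(2/r₂ − 1/a_t)] = 671.4 m/s.
Δv₂ = v_c2 − v_a = 241.4 m/s.
Total Δv = Δv₁ + Δv₂ = 553.1 m/s.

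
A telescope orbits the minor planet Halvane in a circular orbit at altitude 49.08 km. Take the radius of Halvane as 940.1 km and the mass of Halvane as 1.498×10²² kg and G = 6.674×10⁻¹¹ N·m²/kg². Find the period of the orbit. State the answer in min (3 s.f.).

T ≈ 103 min

μ = GM = 6.674×10⁻¹¹ × 1.498×10²² = 9.998×10¹¹ m³/s².
r = 940.1 + 49.08 = 989.18 km = 9.8918×10⁵ m.
Kepler's third law: T = 2π√(r³/μ) = 2π√((9.892×10⁵)³ / 9.998×10¹¹).
r³/μ = 9.681×10⁵ s², so T = 2π × 9.839×10² = 6.182×10³ s.
Converting: 6.182×10³ s ÷ 60.00 = 103.0 min.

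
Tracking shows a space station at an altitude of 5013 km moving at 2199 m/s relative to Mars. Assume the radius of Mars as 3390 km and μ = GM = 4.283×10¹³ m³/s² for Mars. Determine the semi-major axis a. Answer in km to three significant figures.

r = 3390 + 5013 = 8403.0 km = 8.403×10⁶ m.
Vis-viva rearranged: 1/a = 2/r − v²/μ = 2.380×10⁻⁷ − 1.129×10⁻⁷ = 1.251×10⁻⁷ m⁻¹.
a = 7.993×10⁶ m = 7993.1 km.

a ≈ 7990 km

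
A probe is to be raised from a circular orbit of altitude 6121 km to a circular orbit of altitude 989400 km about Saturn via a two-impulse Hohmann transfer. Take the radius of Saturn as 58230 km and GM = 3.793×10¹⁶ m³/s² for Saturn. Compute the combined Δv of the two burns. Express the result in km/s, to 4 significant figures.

Δv_total ≈ 13.02 km/s

r₁ = 58230 + 6121 = 64351 km = 6.4351×10⁷ m.
r₂ = 58230 + 989400 = 1047600 km = 1.0476×10⁹ m.
Transfer ellipse a_t = (r₁ + r₂)/2 = 5.560×10⁸ m.
At r₁: circular v_c1 = √(μ/r₁) = 24280 m/s; transfer-perikrone v_p = √[μ(2/r₁ − 1/a_t)] = 33330 m/s.
Δv₁ = v_p − v_c1 = 9048 m/s.
At r₂: circular v_c2 = √(μ/r₂) = 6017 m/s; transfer-apokrone v_a = √[μ(2/r₂ − 1/a_t)] = 2047 m/s.
Δv₂ = v_c2 − v_a = 3970 m/s.
Total Δv = Δv₁ + Δv₂ = 13020 m/s = 13.02 km/s.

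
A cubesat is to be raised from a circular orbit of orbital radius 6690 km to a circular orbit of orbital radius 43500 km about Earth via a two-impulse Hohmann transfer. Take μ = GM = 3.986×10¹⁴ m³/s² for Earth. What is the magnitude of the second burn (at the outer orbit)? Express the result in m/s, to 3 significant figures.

r₁ = 6690 km = 6.690×10⁶ m.
r₂ = 43500 km = 4.350×10⁷ m.
Transfer ellipse a_t = (r₁ + r₂)/2 = 2.510×10⁷ m.
At r₁: circular v_c1 = √(μ/r₁) = 7719 m/s; transfer-perigee v_p = √[μ(2/r₁ − 1/a_t)] = 10160 m/s.
At r₂: circular v_c2 = √(μ/r₂) = 3027 m/s; transfer-apogee v_a = √[μ(2/r₂ − 1/a_t)] = 1563 m/s.
Δv₂ = v_c2 − v_a = 1464 m/s.

Δv ≈ 1460 m/s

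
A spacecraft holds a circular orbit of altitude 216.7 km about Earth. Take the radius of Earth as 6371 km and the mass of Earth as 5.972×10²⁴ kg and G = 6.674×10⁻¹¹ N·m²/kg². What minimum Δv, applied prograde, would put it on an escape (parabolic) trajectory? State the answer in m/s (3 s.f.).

Δv ≈ 3220 m/s

μ = GM = 6.674×10⁻¹¹ × 5.972×10²⁴ = 3.986×10¹⁴ m³/s².
r = 6371 + 216.7 = 6587.7 km = 6.5877×10⁶ m.
Circular speed v_c = √(μ/r) = 7778 m/s.
Escape speed v_esc = √(2μ/r) = √2 × v_c = 11000 m/s.
Δv = v_esc − v_c = 3222 m/s.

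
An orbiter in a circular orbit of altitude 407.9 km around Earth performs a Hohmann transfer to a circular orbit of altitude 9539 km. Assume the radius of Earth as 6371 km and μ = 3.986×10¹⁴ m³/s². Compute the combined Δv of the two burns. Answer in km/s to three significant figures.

Δv_total ≈ 2.55 km/s

r₁ = 6371 + 407.9 = 6778.9 km = 6.7789×10⁶ m.
r₂ = 6371 + 9539 = 15910 km = 1.5910×10⁷ m.
Transfer ellipse a_t = (r₁ + r₂)/2 = 1.134×10⁷ m.
At r₁: circular v_c1 = √(μ/r₁) = 7668 m/s; transfer-perigee v_p = √[μ(2/r₁ − 1/a_t)] = 9081 m/s.
Δv₁ = v_p − v_c1 = 1413 m/s.
At r₂: circular v_c2 = √(μ/r₂) = 5005 m/s; transfer-apogee v_a = √[μ(2/r₂ − 1/a_t)] = 3869 m/s.
Δv₂ = v_c2 − v_a = 1136 m/s.
Total Δv = Δv₁ + Δv₂ = 2549 m/s = 2.549 km/s.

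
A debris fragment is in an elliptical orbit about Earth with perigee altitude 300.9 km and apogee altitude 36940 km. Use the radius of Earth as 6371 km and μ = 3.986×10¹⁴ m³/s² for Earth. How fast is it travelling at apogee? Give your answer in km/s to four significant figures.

v ≈ 1.567 km/s

r_p = 6371 + 300.9 = 6671.9 km = 6.6719×10⁶ m.
r_a = 6371 + 36940 = 43311 km = 4.3311×10⁷ m.
Semi-major axis a = (r_p + r_a)/2 = 24991 km = 2.499×10⁷ m.
Vis-viva: v² = μ(2/r − 1/a) = 3.986×10¹⁴ × (4.618×10⁻⁸ − 4.001×10⁻⁸) = 2.457×10⁶ m²/s².
v = 1567 m/s = 1.567 km/s.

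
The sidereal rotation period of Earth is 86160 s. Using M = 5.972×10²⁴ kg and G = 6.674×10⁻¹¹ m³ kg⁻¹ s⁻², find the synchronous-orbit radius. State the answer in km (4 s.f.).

μ = GM = 6.674×10⁻¹¹ × 5.972×10²⁴ = 3.986×10¹⁴ m³/s².
A synchronous orbit has period T, so by Kepler's third law a = (μT²/4π²)^(1/3).
μT²/4π² = 3.986×10¹⁴ × (8.616×10⁴)² / 39.48 = 7.495×10²² m³.
a = 4.216×10⁷ m = 42162 km.

r_sync ≈ 42160 km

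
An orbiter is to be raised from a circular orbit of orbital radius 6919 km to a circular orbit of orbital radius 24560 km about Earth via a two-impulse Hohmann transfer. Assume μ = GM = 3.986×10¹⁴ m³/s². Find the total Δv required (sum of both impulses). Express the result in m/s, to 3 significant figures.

Δv_total ≈ 3250 m/s

r₁ = 6919 km = 6.919×10⁶ m.
r₂ = 24560 km = 2.456×10⁷ m.
Transfer ellipse a_t = (r₁ + r₂)/2 = 1.574×10⁷ m.
At r₁: circular v_c1 = √(μ/r₁) = 7590 m/s; transfer-perigee v_p = √[μ(2/r₁ − 1/a_t)] = 9481 m/s.
Δv₁ = v_p − v_c1 = 1891 m/s.
At r₂: circular v_c2 = √(μ/r₂) = 4029 m/s; transfer-apogee v_a = √[μ(2/r₂ − 1/a_t)] = 2671 m/s.
Δv₂ = v_c2 − v_a = 1358 m/s.
Total Δv = Δv₁ + Δv₂ = 3249 m/s.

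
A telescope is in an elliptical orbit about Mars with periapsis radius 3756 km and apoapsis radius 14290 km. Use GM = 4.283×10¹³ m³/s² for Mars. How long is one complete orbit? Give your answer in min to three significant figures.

T ≈ 434 min

Semi-major axis a = (r_p + r_a)/2 = (3756.0 + 14290)/2 = 9023.0 km = 9.023×10⁶ m.
By Kepler's third law T = 2π√(a³/μ) = 2π × 4.141×10³ = 2.602×10⁴ s.
= 433.7 min.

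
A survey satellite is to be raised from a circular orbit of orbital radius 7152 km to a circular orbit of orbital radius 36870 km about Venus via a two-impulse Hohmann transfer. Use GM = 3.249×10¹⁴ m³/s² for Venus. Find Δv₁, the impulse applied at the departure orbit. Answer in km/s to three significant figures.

r₁ = 7152 km = 7.152×10⁶ m.
r₂ = 36870 km = 3.687×10⁷ m.
Transfer ellipse a_t = (r₁ + r₂)/2 = 2.201×10⁷ m.
At r₁: circular v_c1 = √(μ/r₁) = 6740 m/s; transfer-periapsis v_p = √[μ(2/r₁ − 1/a_t)] = 8723 m/s.
Δv₁ = v_p − v_c1 = 1983 m/s.
= 1.983 km/s.

Δv ≈ 1.98 km/s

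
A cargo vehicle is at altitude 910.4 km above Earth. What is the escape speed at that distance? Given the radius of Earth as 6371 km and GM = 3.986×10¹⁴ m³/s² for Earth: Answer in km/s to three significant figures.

v_esc ≈ 10.5 km/s

r = 6371 + 910.4 = 7281.4 km = 7.2814×10⁶ m.
Escape speed v_esc = √(2μ/r) = √(2 × 3.986×10¹⁴ / 7.281×10⁶) = √(1.095×10⁸) = 10460 m/s.
= 10.46 km/s.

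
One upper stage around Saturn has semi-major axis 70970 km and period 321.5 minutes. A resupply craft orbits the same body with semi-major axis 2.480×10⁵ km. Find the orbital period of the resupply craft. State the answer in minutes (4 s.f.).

Kepler's third law: T² ∝ a³, so T₂ = T₁ (a₂/a₁)^(3/2).
a₂/a₁ = 3.494, (a₂/a₁)^(3/2) = 6.532.
T₂ = 321.5 × 6.532 = 2100 minutes.

T₂ ≈ 2100 minutes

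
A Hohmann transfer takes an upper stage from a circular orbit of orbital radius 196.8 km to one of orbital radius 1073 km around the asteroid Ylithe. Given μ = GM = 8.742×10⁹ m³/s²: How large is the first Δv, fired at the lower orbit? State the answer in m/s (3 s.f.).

r₁ = 196.8 km = 1.968×10⁵ m.
r₂ = 1073 km = 1.073×10⁶ m.
Transfer ellipse a_t = (r₁ + r₂)/2 = 6.349×10⁵ m.
At r₁: circular v_c1 = √(μ/r₁) = 210.8 m/s; transfer-periapsis v_p = √[μ(2/r₁ − 1/a_t)] = 274.0 m/s.
Δv₁ = v_p − v_c1 = 63.23 m/s.

Δv ≈ 63.2 m/s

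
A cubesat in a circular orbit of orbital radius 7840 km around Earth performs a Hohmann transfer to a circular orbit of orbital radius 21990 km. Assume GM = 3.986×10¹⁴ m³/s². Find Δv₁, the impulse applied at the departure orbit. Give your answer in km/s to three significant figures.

r₁ = 7840 km = 7.840×10⁶ m.
r₂ = 21990 km = 2.199×10⁷ m.
Transfer ellipse a_t = (r₁ + r₂)/2 = 1.492×10⁷ m.
At r₁: circular v_c1 = √(μ/r₁) = 7130 m/s; transfer-perigee v_p = √[μ(2/r₁ − 1/a_t)] = 8658 m/s.
Δv₁ = v_p − v_c1 = 1528 m/s.
= 1.528 km/s.

Δv ≈ 1.53 km/s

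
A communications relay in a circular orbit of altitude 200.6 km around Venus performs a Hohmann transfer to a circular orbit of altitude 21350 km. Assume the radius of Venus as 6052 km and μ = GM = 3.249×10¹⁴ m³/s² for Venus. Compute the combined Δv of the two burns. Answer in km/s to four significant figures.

Δv_total ≈ 3.335 km/s

r₁ = 6052 + 200.6 = 6252.6 km = 6.2526×10⁶ m.
r₂ = 6052 + 21350 = 27402 km = 2.7402×10⁷ m.
Transfer ellipse a_t = (r₁ + r₂)/2 = 1.683×10⁷ m.
At r₁: circular v_c1 = √(μ/r₁) = 7208 m/s; transfer-periapsis v_p = √[μ(2/r₁ − 1/a_t)] = 9199 m/s.
Δv₁ = v_p − v_c1 = 1990 m/s.
At r₂: circular v_c2 = √(μ/r₂) = 3443 m/s; transfer-apoapsis v_a = √[μ(2/r₂ − 1/a_t)] = 2099 m/s.
Δv₂ = v_c2 − v_a = 1344 m/s.
Total Δv = Δv₁ + Δv₂ = 3335 m/s = 3.335 km/s.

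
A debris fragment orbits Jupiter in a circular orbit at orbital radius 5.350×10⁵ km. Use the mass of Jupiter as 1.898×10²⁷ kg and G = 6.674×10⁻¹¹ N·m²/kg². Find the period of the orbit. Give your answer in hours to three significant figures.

μ = GM = 6.674×10⁻¹¹ × 1.898×10²⁷ = 1.267×10¹⁷ m³/s².
r = 5.350×10⁵ km = 5.350×10⁸ m.
Kepler's third law: T = 2π√(r³/μ) = 2π√((5.350×10⁸)³ / 1.267×10¹⁷).
r³/μ = 1.209×10⁹ s², so T = 2π × 3.477×10⁴ = 2.185×10⁵ s.
Converting: 2.185×10⁵ s ÷ 3600 = 60.68 hours.

T ≈ 60.7 hours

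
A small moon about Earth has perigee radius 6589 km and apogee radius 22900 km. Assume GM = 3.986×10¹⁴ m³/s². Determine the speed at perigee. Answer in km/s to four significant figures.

Semi-major axis a = (r_p + r_a)/2 = 14744 km = 1.474×10⁷ m.
Vis-viva: v² = μ(2/r − 1/a) = 3.986×10¹⁴ × (3.035×10⁻⁷ − 6.782×10⁻⁸) = 9.396×10⁷ m²/s².
v = 9693 m/s = 9.693 km/s.

v ≈ 9.693 km/s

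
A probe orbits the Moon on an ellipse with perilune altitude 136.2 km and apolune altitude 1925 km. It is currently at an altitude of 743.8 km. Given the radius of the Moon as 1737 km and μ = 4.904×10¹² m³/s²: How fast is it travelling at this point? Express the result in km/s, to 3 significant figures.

v ≈ 1.48 km/s

r_p = 1737 + 136.2 = 1873.2 km = 1.8732×10⁶ m.
r_a = 1737 + 1925 = 3662.0 km = 3.6620×10⁶ m.
r = 1737 + 743.8 = 2480.8 km = 2.481×10⁶ m.
Semi-major axis a = (r_p + r_a)/2 = 2767.6 km = 2.768×10⁶ m.
Vis-viva: v² = μ(2/r − 1/a) = 4.904×10¹² × (8.062×10⁻⁷ − 3.613×10⁻⁷) = 2.182×10⁶ m²/s².
v = 1477 m/s = 1.477 km/s.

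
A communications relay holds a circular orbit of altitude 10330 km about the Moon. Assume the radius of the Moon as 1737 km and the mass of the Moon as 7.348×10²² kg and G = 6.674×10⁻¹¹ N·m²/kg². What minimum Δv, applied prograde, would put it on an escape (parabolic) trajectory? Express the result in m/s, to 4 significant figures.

Δv ≈ 264.1 m/s

μ = GM = 6.674×10⁻¹¹ × 7.348×10²² = 4.904×10¹² m³/s².
r = 1737 + 10330 = 12067 km = 1.2067×10⁷ m.
Circular speed v_c = √(μ/r) = 637.5 m/s.
Escape speed v_esc = √(2μ/r) = √2 × v_c = 901.6 m/s.
Δv = v_esc − v_c = 264.1 m/s.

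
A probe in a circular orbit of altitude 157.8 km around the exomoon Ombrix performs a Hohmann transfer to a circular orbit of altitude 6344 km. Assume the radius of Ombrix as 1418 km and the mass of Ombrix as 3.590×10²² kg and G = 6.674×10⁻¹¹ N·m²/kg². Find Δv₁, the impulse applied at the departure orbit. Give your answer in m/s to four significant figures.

μ = GM = 6.674×10⁻¹¹ × 3.590×10²² = 2.396×10¹² m³/s².
r₁ = 1418 + 157.8 = 1575.8 km = 1.5758×10⁶ m.
r₂ = 1418 + 6344 = 7762.0 km = 7.7620×10⁶ m.
Transfer ellipse a_t = (r₁ + r₂)/2 = 4.669×10⁶ m.
At r₁: circular v_c1 = √(μ/r₁) = 1233 m/s; transfer-periapsis v_p = √[μ(2/r₁ − 1/a_t)] = 1590 m/s.
Δv₁ = v_p − v_c1 = 356.8 m/s.

Δv ≈ 356.8 m/s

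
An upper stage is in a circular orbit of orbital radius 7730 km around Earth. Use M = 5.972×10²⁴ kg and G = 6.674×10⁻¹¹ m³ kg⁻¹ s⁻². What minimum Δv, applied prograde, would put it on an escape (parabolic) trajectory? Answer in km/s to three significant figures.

Δv ≈ 2.97 km/s

μ = GM = 6.674×10⁻¹¹ × 5.972×10²⁴ = 3.986×10¹⁴ m³/s².
r = 7730 km = 7.730×10⁶ m.
Circular speed v_c = √(μ/r) = 7181 m/s.
Escape speed v_esc = √(2μ/r) = √2 × v_c = 10150 m/s.
Δv = v_esc − v_c = 2974 m/s = 2.974 km/s.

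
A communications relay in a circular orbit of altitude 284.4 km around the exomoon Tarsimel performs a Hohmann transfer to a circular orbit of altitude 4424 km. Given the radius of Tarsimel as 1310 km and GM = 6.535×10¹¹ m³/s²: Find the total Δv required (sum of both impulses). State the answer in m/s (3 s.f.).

r₁ = 1310 + 284.4 = 1594.4 km = 1.5944×10⁶ m.
r₂ = 1310 + 4424 = 5734.0 km = 5.7340×10⁶ m.
Transfer ellipse a_t = (r₁ + r₂)/2 = 3.664×10⁶ m.
At r₁: circular v_c1 = √(μ/r₁) = 640.2 m/s; transfer-periapsis v_p = √[μ(2/r₁ − 1/a_t)] = 800.9 m/s.
Δv₁ = v_p − v_c1 = 160.7 m/s.
At r₂: circular v_c2 = √(μ/r₂) = 337.6 m/s; transfer-apoapsis v_a = √[μ(2/r₂ − 1/a_t)] = 222.7 m/s.
Δv₂ = v_c2 − v_a = 114.9 m/s.
Total Δv = Δv₁ + Δv₂ = 275.6 m/s.

Δv_total ≈ 276 m/s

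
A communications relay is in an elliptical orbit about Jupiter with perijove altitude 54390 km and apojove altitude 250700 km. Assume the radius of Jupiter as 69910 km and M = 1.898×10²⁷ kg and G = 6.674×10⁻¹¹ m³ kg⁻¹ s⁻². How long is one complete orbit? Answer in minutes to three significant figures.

T ≈ 976 minutes

μ = GM = 6.674×10⁻¹¹ × 1.898×10²⁷ = 1.267×10¹⁷ m³/s².
r_p = 69910 + 54390 = 124300 km = 1.2430×10⁸ m.
r_a = 69910 + 250700 = 320610 km = 3.2061×10⁸ m.
Semi-major axis a = (r_p + r_a)/2 = (1.2430×10⁵ + 3.2061×10⁵)/2 = 2.2246×10⁵ km = 2.225×10⁸ m.
By Kepler's third law T = 2π√(a³/μ) = 2π × 9.322×10³ = 5.857×10⁴ s.
= 976.2 minutes.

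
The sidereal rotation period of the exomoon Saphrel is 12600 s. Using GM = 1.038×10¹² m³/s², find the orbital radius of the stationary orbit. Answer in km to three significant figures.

A synchronous orbit has period T, so by Kepler's third law a = (μT²/4π²)^(1/3).
μT²/4π² = 1.038×10¹² × (1.260×10⁴)² / 39.48 = 4.174×10¹⁸ m³.
a = 1.610×10⁶ m = 1610.1 km.

r_sync ≈ 1610 km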